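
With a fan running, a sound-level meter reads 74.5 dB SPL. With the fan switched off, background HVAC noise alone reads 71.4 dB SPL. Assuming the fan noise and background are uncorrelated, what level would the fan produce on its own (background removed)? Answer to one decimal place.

71.6 dB SPL

Background correction is a power subtraction:
L_src = 10·log₁₀(10^(74.5/10) − 10^(71.4/10)) = 10·log₁₀(14380000) = 71.6 dB SPL.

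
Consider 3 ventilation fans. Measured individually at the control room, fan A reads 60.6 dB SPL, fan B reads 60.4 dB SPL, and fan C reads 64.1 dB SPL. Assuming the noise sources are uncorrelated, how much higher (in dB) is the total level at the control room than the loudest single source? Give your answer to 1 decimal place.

2.7 dB

Uncorrelated sources add in intensity (power), not in dB.
L_total = 10·log₁₀(10^(60.6/10) + 10^(60.4/10) + 10^(64.1/10)) = 66.83 dB SPL.
Excess over the loudest (64.1 dB): 66.83 − 64.1 = 2.7 dB.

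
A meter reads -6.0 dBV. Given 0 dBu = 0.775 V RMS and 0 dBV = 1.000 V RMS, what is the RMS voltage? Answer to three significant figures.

V = 1.000 V × 10^(-6.0/20).
= 1.000 × 0.5012 = 0.501 V.

0.501 V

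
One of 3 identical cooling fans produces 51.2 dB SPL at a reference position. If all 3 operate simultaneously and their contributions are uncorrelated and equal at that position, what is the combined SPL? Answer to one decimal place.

3 equal incoherent sources raise the level by 10·log₁₀(3) = 4.77 dB.
L_total = 51.2 + 4.77 = 56.0 dB SPL.

56.0 dB SPL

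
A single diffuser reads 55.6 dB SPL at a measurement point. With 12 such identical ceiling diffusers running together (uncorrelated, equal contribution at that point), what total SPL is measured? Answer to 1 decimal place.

66.4 dB SPL

12 equal incoherent sources raise the level by 10·log₁₀(12) = 10.79 dB.
L_total = 55.6 + 10.79 = 66.4 dB SPL.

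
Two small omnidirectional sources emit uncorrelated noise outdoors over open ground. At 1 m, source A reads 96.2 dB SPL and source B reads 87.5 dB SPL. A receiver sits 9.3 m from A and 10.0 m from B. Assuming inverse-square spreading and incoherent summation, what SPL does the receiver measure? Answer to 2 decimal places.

77.31 dB SPL

At the listener: L_A = 96.2 − 20·log₁₀(9.3) = 76.830 dB; L_B = 87.5 − 20·log₁₀(10.0) = 67.500 dB.
Combined: 10·log₁₀(10^(76.830/10)+10^(67.500/10)) = 77.31 dB SPL.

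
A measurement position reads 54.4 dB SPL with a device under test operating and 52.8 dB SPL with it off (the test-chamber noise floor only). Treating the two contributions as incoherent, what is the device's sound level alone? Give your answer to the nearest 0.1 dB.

49.3 dB SPL

Background correction is a power subtraction:
L_src = 10·log₁₀(10^(54.4/10) − 10^(52.8/10)) = 10·log₁₀(84880) = 49.3 dB SPL.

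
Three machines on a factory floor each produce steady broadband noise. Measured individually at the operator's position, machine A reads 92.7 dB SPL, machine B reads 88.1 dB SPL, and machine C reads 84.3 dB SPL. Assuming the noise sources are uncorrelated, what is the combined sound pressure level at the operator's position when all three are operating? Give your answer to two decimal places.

94.44 dB SPL

Incoherent sources sum as intensities:
L_total = 10·log₁₀(10^(92.7/10) + 10^(88.1/10) + 10^(84.3/10)) = 10·log₁₀(2777000000) = 94.44 dB SPL.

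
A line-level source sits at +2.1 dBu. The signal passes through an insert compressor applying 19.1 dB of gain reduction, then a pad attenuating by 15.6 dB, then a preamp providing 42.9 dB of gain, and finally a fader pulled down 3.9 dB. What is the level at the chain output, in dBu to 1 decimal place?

In dB, series stages simply add:
+2.1 − 19.1 − 15.6 + 42.9 − 3.9 = +6.4 dBu.

+6.4 dBu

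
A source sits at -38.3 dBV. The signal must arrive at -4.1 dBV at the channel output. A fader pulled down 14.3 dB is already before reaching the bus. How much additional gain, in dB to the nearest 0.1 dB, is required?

48.5 dB

The required make-up gain is the shortfall in the dB sum.
G = -4.1 − (-38.3) + 14.3 = 48.5 dB.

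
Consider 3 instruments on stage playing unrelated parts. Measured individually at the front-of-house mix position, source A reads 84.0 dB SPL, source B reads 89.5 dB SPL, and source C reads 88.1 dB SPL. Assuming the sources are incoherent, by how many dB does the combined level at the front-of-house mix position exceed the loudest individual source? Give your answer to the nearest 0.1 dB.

Incoherent sources sum as intensities:
L_total = 10·log₁₀(10^(84.0/10) + 10^(89.5/10) + 10^(88.1/10)) = 92.52 dB SPL.
Excess over the loudest (89.5 dB): 92.52 − 89.5 = 3.0 dB.

3.0 dB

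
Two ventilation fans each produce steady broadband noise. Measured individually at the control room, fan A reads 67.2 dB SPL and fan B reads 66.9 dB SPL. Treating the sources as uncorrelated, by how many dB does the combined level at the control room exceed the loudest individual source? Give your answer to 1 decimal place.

2.9 dB

Incoherent sources sum as intensities:
L_total = 10·log₁₀(10^(67.2/10) + 10^(66.9/10)) = 70.06 dB SPL.
Excess over the loudest (67.2 dB): 70.06 − 67.2 = 2.9 dB.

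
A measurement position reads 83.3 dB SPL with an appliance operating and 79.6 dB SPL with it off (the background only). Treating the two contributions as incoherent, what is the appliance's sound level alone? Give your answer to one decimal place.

Remove the background by subtracting linear intensities:
L_src = 10·log₁₀(10^(83.3/10) − 10^(79.6/10)) = 10·log₁₀(122600000) = 80.9 dB SPL.

80.9 dB SPL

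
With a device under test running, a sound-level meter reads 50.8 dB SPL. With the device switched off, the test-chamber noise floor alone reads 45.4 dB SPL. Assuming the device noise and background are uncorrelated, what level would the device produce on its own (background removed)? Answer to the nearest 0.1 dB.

49.3 dB SPL

Subtract intensities: L_src = 10·log₁₀(10^(L_total/10) − 10^(L_bg/10)).
L_src = 10·log₁₀(10^(50.8/10) − 10^(45.4/10)) = 10·log₁₀(85550) = 49.3 dB SPL.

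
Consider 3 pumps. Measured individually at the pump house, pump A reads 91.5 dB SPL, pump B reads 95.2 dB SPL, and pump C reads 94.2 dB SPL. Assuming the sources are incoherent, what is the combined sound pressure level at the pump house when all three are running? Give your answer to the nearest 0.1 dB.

98.7 dB SPL

Add the sources as powers (linear), then convert back to dB:
L_total = 10·log₁₀(10^(91.5/10) + 10^(95.2/10) + 10^(94.2/10)) = 10·log₁₀(7354000000) = 98.7 dB SPL.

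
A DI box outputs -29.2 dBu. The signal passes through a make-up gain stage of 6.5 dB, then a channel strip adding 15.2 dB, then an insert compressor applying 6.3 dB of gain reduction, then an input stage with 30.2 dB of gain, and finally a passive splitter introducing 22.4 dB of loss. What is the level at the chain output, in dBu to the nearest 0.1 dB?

Cascaded gains and losses add directly in dB.
-29.2 + 6.5 + 15.2 − 6.3 + 30.2 − 22.4 = -6.0 dBu.

-6.0 dBu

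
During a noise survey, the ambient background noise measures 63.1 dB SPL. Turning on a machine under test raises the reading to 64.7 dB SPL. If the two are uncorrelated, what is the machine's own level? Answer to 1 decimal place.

Remove the background by subtracting linear intensities:
L_src = 10·log₁₀(10^(64.7/10) − 10^(63.1/10)) = 10·log₁₀(909500) = 59.6 dB SPL.

59.6 dB SPL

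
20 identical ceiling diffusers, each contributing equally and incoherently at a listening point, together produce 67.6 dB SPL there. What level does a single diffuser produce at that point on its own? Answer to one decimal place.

54.6 dB SPL

20 equal incoherent sources add 10·log₁₀(20) = 13.01 dB over one source.
L_one = 67.6 − 13.01 = 54.6 dB SPL.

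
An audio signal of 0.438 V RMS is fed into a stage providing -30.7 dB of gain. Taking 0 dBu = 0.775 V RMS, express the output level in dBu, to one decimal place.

-35.7 dBu

Input level: 20·log₁₀(0.438/0.775) = -4.96 dBu.
Output: -4.96 − 30.7 = -35.7 dBu.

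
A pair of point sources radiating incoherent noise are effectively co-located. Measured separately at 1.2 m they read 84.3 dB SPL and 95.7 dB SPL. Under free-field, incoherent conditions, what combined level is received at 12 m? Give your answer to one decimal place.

Combined at 1.2 m: 10·log₁₀(10^(84.3/10)+10^(95.7/10)) = 96.00 dB SPL.
Then apply −20·log₁₀(12/1.2) = -20.00 dB → 76.0 dB SPL.

76.0 dB SPL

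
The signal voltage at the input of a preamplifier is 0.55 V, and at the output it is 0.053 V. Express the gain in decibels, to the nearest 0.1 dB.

-20.3 dB

Voltage ratio → dB uses the 20·log₁₀ form:
20·log₁₀(0.053/0.55) = 20·log₁₀(0.09636) = -20.3 dB.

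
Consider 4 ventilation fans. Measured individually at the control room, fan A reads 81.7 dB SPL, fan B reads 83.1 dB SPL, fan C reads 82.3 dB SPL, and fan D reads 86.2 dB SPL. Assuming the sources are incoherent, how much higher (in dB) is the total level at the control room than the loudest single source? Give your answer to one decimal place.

Incoherent sources sum as intensities:
L_total = 10·log₁₀(10^(81.7/10) + 10^(83.1/10) + 10^(82.3/10) + 10^(86.2/10)) = 89.73 dB SPL.
Excess over the loudest (86.2 dB): 89.73 − 86.2 = 3.5 dB.

3.5 dB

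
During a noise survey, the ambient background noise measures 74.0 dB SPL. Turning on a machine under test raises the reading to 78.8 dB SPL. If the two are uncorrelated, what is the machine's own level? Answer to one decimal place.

Remove the background by subtracting linear intensities:
L_src = 10·log₁₀(10^(78.8/10) − 10^(74.0/10)) = 10·log₁₀(50740000) = 77.1 dB SPL.

77.1 dB SPL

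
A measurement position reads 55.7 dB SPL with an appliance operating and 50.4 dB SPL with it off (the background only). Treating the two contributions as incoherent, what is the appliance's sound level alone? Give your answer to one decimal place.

Background correction is a power subtraction:
L_src = 10·log₁₀(10^(55.7/10) − 10^(50.4/10)) = 10·log₁₀(261900) = 54.2 dB SPL.

54.2 dB SPL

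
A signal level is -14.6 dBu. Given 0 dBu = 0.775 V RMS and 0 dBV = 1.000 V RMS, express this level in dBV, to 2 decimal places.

The offset between the scales is 20·log₁₀(0.775/1.000) = −2.214 dB.
So dBV = -14.6 − 2.214 = -16.81 dBV.

-16.81 dBV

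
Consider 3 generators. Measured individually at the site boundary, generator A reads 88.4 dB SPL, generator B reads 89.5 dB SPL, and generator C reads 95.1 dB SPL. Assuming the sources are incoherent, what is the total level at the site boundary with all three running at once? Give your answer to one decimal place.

Incoherent sources sum as intensities:
L_total = 10·log₁₀(10^(88.4/10) + 10^(89.5/10) + 10^(95.1/10)) = 10·log₁₀(4819000000) = 96.8 dB SPL.

96.8 dB SPL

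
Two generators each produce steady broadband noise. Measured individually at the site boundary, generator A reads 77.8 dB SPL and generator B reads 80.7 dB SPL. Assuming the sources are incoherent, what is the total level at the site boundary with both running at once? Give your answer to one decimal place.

82.5 dB SPL

Incoherent sources sum as intensities:
L_total = 10·log₁₀(10^(77.8/10) + 10^(80.7/10)) = 10·log₁₀(177700000) = 82.5 dB SPL.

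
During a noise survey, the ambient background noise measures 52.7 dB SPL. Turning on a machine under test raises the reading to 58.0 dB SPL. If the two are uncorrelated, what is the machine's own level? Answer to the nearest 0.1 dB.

56.5 dB SPL

Background correction is a power subtraction:
L_src = 10·log₁₀(10^(58.0/10) − 10^(52.7/10)) = 10·log₁₀(444700) = 56.5 dB SPL.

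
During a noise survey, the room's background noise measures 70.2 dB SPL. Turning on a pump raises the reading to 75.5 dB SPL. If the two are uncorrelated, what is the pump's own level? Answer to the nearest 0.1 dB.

Remove the background by subtracting linear intensities:
L_src = 10·log₁₀(10^(75.5/10) − 10^(70.2/10)) = 10·log₁₀(25010000) = 74.0 dB SPL.

74.0 dB SPL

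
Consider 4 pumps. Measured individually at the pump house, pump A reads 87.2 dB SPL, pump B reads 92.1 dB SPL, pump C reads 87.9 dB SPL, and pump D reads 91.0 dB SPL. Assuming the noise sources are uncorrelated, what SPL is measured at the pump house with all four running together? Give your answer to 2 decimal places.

Incoherent sources sum as intensities:
L_total = 10·log₁₀(10^(87.2/10) + 10^(92.1/10) + 10^(87.9/10) + 10^(91.0/10)) = 10·log₁₀(4022000000) = 96.04 dB SPL.

96.04 dB SPL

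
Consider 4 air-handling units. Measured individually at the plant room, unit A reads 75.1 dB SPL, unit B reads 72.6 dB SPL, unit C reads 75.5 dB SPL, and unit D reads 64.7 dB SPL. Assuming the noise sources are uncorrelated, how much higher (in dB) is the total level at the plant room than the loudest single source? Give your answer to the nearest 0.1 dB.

Uncorrelated sources add in intensity (power), not in dB.
L_total = 10·log₁₀(10^(75.1/10) + 10^(72.6/10) + 10^(75.5/10) + 10^(64.7/10)) = 79.49 dB SPL.
Excess over the loudest (75.5 dB): 79.49 − 75.5 = 4.0 dB.

4.0 dB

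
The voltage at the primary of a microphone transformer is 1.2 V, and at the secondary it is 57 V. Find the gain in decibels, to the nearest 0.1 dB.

33.5 dB

For a voltage ratio, dB = 20·log₁₀(V₂/V₁).
20·log₁₀(57/1.2) = 20·log₁₀(47.50) = 33.5 dB.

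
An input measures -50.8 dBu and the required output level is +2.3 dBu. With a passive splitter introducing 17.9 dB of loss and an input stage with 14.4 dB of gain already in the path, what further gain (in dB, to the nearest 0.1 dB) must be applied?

The required make-up gain is the shortfall in the dB sum.
G = +2.3 − (-50.8) + 17.9 − 14.4 = 56.6 dB.

56.6 dB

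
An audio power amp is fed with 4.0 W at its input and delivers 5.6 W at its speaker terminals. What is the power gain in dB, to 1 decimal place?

1.5 dB

Power is a power quantity, so gain = 10·log₁₀(P_out/P_in).
10·log₁₀(5.6/4.0) = 10·log₁₀(1.400) = 1.5 dB.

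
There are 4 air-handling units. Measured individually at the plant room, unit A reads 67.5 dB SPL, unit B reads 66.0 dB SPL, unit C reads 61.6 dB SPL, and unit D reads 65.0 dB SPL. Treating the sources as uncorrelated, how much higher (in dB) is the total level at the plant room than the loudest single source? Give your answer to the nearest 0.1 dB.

Add the sources as powers (linear), then convert back to dB:
L_total = 10·log₁₀(10^(67.5/10) + 10^(66.0/10) + 10^(61.6/10) + 10^(65.0/10)) = 71.53 dB SPL.
Excess over the loudest (67.5 dB): 71.53 − 67.5 = 4.0 dB.

4.0 dB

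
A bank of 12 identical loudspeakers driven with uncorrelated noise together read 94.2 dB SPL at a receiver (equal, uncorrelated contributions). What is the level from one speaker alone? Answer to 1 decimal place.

12 equal incoherent sources add 10·log₁₀(12) = 10.79 dB over one source.
L_one = 94.2 − 10.79 = 83.4 dB SPL.

83.4 dB SPL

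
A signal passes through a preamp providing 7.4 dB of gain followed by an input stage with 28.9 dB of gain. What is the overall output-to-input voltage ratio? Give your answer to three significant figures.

Net gain = 7.4 + 28.9 = 36.3 dB.
Voltage ratio = 10^(36.3/20) = 65.3.

65.3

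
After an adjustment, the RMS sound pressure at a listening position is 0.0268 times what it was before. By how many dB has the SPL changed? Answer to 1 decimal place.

-31.4 dB

Sound pressure is an amplitude quantity: ΔL = 20·log₁₀(p₂/p₁).
20·log₁₀(0.0268) = -31.4 dB.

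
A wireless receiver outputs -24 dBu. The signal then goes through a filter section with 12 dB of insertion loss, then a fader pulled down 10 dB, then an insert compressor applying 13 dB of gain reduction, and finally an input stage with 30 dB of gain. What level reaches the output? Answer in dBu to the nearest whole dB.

-29 dBu

In dB, series stages simply add:
-24 − 12 − 10 − 13 + 30 = -29 dBu.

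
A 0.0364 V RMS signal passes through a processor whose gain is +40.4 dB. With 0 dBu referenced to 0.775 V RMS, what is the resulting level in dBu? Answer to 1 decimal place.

+13.8 dBu

Input level: 20·log₁₀(0.0364/0.775) = -26.56 dBu.
Output: -26.56 + 40.4 = +13.8 dBu.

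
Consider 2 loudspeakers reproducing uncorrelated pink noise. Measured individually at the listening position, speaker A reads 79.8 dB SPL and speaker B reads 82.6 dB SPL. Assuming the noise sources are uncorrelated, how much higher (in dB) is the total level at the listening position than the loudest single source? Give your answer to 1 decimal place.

1.8 dB

Add the sources as powers (linear), then convert back to dB:
L_total = 10·log₁₀(10^(79.8/10) + 10^(82.6/10)) = 84.43 dB SPL.
Excess over the loudest (82.6 dB): 84.43 − 82.6 = 1.8 dB.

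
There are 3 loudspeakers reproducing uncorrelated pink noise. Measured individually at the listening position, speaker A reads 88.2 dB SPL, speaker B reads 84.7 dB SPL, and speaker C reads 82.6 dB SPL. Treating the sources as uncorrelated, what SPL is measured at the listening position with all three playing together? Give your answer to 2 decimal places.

90.56 dB SPL

Incoherent sources sum as intensities:
L_total = 10·log₁₀(10^(88.2/10) + 10^(84.7/10) + 10^(82.6/10)) = 10·log₁₀(1138000000) = 90.56 dB SPL.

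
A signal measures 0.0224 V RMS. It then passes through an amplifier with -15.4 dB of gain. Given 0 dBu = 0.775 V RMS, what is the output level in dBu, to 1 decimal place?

Input level: 20·log₁₀(0.0224/0.775) = -30.78 dBu.
Output: -30.78 − 15.4 = -46.2 dBu.

-46.2 dBu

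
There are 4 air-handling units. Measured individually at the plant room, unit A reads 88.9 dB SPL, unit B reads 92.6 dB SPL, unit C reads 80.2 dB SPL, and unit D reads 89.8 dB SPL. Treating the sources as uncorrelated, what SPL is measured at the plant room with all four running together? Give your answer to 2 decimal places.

Add the sources as powers (linear), then convert back to dB:
L_total = 10·log₁₀(10^(88.9/10) + 10^(92.6/10) + 10^(80.2/10) + 10^(89.8/10)) = 10·log₁₀(3656000000) = 95.63 dB SPL.

95.63 dB SPL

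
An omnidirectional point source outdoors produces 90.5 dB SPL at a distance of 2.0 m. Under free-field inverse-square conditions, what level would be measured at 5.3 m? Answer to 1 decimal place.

Free-field point source: level drops by 20·log₁₀ of the distance ratio.
ΔL = −20·log₁₀(5.3/2.0) = -8.46 dB, so L₂ = 90.5 + (-8.46) = 82.0 dB SPL.

82.0 dB SPL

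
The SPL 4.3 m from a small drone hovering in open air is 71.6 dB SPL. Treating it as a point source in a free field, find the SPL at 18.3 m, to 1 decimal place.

Inverse-square spreading gives ΔL = −20·log₁₀(d₂/d₁).
ΔL = −20·log₁₀(18.3/4.3) = -12.58 dB, so L₂ = 71.6 + (-12.58) = 59.0 dB SPL.

59.0 dB SPL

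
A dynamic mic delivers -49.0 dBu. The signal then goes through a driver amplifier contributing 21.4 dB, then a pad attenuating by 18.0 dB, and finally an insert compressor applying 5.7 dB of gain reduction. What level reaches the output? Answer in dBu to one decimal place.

-51.3 dBu

In dB, series stages simply add:
-49.0 + 21.4 − 18.0 − 5.7 = -51.3 dBu.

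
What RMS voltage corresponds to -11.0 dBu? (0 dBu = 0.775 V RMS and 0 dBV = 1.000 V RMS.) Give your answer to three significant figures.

V = 0.775 V × 10^(-11.0/20).
= 0.775 × 0.2818 = 0.218 V.

0.218 V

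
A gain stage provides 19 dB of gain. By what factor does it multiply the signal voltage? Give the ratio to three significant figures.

Voltage ratio = 10^(dB/20).
10^(19/20) = 10^(0.9500) = 8.91.

8.91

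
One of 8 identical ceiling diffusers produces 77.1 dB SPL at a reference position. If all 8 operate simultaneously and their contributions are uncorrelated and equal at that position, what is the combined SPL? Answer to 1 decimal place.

86.1 dB SPL

8 equal incoherent sources raise the level by 10·log₁₀(8) = 9.03 dB.
L_total = 77.1 + 9.03 = 86.1 dB SPL.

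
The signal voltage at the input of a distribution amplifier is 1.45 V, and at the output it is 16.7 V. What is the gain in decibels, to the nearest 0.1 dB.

For a voltage ratio, dB = 20·log₁₀(V₂/V₁).
20·log₁₀(16.7/1.45) = 20·log₁₀(11.52) = 21.2 dB.

21.2 dB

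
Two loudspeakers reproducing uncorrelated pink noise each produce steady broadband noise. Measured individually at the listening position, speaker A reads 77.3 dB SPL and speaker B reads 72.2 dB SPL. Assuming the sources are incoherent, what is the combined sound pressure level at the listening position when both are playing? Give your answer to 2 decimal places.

78.47 dB SPL

Incoherent sources sum as intensities:
L_total = 10·log₁₀(10^(77.3/10) + 10^(72.2/10)) = 10·log₁₀(70300000) = 78.47 dB SPL.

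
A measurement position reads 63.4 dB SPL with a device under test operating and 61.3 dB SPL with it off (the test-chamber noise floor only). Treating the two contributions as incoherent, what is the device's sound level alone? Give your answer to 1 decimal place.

59.2 dB SPL

Background correction is a power subtraction:
L_src = 10·log₁₀(10^(63.4/10) − 10^(61.3/10)) = 10·log₁₀(838800) = 59.2 dB SPL.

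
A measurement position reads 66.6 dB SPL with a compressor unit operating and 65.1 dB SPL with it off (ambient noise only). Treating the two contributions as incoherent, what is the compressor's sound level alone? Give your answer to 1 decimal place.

61.3 dB SPL

Background correction is a power subtraction:
L_src = 10·log₁₀(10^(66.6/10) − 10^(65.1/10)) = 10·log₁₀(1335000) = 61.3 dB SPL.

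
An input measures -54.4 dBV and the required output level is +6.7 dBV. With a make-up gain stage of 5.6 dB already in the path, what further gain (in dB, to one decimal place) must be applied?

The required make-up gain is the shortfall in the dB sum.
G = +6.7 − (-54.4) − 5.6 = 55.5 dB.

55.5 dB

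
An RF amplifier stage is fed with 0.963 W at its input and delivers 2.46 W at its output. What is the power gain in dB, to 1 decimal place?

For a power ratio, dB = 10·log₁₀(P₂/P₁).
10·log₁₀(2.46/0.963) = 10·log₁₀(2.555) = 4.1 dB.

4.1 dB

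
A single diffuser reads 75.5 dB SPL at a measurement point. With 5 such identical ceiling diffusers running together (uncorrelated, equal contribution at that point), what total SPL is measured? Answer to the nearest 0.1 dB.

5 equal incoherent sources raise the level by 10·log₁₀(5) = 6.99 dB.
L_total = 75.5 + 6.99 = 82.5 dB SPL.

82.5 dB SPL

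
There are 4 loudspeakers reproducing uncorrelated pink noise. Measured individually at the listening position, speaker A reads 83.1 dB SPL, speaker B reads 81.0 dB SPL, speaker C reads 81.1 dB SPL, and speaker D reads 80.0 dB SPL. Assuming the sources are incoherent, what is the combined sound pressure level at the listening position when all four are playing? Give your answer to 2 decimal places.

Uncorrelated sources add in intensity (power), not in dB.
L_total = 10·log₁₀(10^(83.1/10) + 10^(81.0/10) + 10^(81.1/10) + 10^(80.0/10)) = 10·log₁₀(558900000) = 87.47 dB SPL.

87.47 dB SPL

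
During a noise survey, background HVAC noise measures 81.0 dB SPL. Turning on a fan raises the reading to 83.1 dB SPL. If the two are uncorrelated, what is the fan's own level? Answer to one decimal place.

Subtract intensities: L_src = 10·log₁₀(10^(L_total/10) − 10^(L_bg/10)).
L_src = 10·log₁₀(10^(83.1/10) − 10^(81.0/10)) = 10·log₁₀(78280000) = 78.9 dB SPL.

78.9 dB SPL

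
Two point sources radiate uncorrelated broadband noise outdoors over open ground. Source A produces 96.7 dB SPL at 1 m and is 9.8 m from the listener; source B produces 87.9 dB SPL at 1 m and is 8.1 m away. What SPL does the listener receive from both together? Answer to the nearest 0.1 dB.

At the listener: L_A = 96.7 − 20·log₁₀(9.8) = 76.88 dB; L_B = 87.9 − 20·log₁₀(8.1) = 69.73 dB.
Combined: 10·log₁₀(10^(76.88/10)+10^(69.73/10)) = 77.6 dB SPL.

77.6 dB SPL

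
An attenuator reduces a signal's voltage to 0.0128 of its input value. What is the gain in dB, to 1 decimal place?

-37.9 dB

Voltage is an amplitude quantity, so gain = 20·log₁₀(V_out/V_in).
20·log₁₀(0.0128) = -37.9 dB.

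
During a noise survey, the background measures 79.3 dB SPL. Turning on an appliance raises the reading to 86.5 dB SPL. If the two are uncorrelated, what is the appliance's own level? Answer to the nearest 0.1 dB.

85.6 dB SPL

Background correction is a power subtraction:
L_src = 10·log₁₀(10^(86.5/10) − 10^(79.3/10)) = 10·log₁₀(361600000) = 85.6 dB SPL.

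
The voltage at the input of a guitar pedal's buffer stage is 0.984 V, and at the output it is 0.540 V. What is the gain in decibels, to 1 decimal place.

-5.2 dB

Voltage is an amplitude quantity, so gain = 20·log₁₀(V_out/V_in).
20·log₁₀(0.540/0.984) = 20·log₁₀(0.5488) = -5.2 dB.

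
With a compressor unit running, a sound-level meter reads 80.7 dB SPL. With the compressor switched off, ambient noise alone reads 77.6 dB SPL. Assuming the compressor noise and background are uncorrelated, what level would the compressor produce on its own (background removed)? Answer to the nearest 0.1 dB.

77.8 dB SPL

Subtract intensities: L_src = 10·log₁₀(10^(L_total/10) − 10^(L_bg/10)).
L_src = 10·log₁₀(10^(80.7/10) − 10^(77.6/10)) = 10·log₁₀(59950000) = 77.8 dB SPL.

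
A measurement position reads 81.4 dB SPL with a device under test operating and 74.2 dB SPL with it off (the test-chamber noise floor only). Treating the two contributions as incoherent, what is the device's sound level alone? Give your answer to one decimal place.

Background correction is a power subtraction:
L_src = 10·log₁₀(10^(81.4/10) − 10^(74.2/10)) = 10·log₁₀(111700000) = 80.5 dB SPL.

80.5 dB SPL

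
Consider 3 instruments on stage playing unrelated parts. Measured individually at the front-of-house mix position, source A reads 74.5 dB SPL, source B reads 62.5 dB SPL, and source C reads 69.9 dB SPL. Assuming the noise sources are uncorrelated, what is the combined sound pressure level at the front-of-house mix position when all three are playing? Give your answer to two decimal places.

Uncorrelated sources add in intensity (power), not in dB.
L_total = 10·log₁₀(10^(74.5/10) + 10^(62.5/10) + 10^(69.9/10)) = 10·log₁₀(39730000) = 75.99 dB SPL.

75.99 dB SPL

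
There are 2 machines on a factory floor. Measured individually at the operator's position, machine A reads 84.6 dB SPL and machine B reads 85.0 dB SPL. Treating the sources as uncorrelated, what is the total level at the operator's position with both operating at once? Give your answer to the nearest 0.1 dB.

Uncorrelated sources add in intensity (power), not in dB.
L_total = 10·log₁₀(10^(84.6/10) + 10^(85.0/10)) = 10·log₁₀(604600000) = 87.8 dB SPL.

87.8 dB SPL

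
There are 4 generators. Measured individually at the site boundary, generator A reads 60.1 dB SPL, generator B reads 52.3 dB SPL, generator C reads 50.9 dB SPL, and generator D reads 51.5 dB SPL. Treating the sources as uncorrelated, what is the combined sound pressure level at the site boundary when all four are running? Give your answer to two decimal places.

Incoherent sources sum as intensities:
L_total = 10·log₁₀(10^(60.1/10) + 10^(52.3/10) + 10^(50.9/10) + 10^(51.5/10)) = 10·log₁₀(1457000) = 61.64 dB SPL.

61.64 dB SPL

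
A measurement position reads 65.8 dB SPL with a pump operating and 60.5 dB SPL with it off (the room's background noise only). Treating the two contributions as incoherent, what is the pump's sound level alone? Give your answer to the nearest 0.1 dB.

Subtract intensities: L_src = 10·log₁₀(10^(L_total/10) − 10^(L_bg/10)).
L_src = 10·log₁₀(10^(65.8/10) − 10^(60.5/10)) = 10·log₁₀(2680000) = 64.3 dB SPL.

64.3 dB SPL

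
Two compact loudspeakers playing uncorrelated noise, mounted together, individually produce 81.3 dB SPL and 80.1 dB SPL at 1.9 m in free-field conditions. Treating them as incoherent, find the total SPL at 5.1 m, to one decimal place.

Combined at 1.9 m: 10·log₁₀(10^(81.3/10)+10^(80.1/10)) = 83.75 dB SPL.
Then apply −20·log₁₀(5.1/1.9) = -8.58 dB → 75.2 dB SPL.

75.2 dB SPL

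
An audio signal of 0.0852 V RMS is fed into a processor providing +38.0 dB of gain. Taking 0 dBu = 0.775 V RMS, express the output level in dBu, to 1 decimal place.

Input level: 20·log₁₀(0.0852/0.775) = -19.18 dBu.
Output: -19.18 + 38.0 = +18.8 dBu.

+18.8 dBu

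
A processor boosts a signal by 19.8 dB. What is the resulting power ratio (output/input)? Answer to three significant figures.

95.5

Power ratio = 10^(dB/10).
10^(19.8/10) = 10^(1.980) = 95.5.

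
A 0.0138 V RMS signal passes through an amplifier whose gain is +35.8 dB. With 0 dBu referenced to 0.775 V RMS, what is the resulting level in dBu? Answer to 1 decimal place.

+0.8 dBu

Input level: 20·log₁₀(0.0138/0.775) = -34.99 dBu.
Output: -34.99 + 35.8 = +0.8 dBu.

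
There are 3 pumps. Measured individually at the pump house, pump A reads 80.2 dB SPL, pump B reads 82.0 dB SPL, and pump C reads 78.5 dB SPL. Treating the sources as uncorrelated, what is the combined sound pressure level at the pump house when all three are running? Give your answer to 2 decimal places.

Add the sources as powers (linear), then convert back to dB:
L_total = 10·log₁₀(10^(80.2/10) + 10^(82.0/10) + 10^(78.5/10)) = 10·log₁₀(334000000) = 85.24 dB SPL.

85.24 dB SPL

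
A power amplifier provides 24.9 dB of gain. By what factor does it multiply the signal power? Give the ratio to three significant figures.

Power ratio = 10^(dB/10).
10^(24.9/10) = 10^(2.490) = 309.

309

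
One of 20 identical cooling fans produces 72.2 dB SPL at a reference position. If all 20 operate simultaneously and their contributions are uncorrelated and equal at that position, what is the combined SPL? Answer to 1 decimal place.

85.2 dB SPL

20 equal incoherent sources raise the level by 10·log₁₀(20) = 13.01 dB.
L_total = 72.2 + 13.01 = 85.2 dB SPL.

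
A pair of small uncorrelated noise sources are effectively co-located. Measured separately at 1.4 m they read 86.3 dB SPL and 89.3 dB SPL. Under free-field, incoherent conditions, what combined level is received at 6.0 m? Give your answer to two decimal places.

78.42 dB SPL

Combined at 1.4 m: 10·log₁₀(10^(86.3/10)+10^(89.3/10)) = 91.064 dB SPL.
Then apply −20·log₁₀(6.0/1.4) = -12.640 dB → 78.42 dB SPL.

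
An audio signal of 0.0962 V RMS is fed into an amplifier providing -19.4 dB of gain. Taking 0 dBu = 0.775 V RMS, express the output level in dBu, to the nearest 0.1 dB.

-37.5 dBu

Input level: 20·log₁₀(0.0962/0.775) = -18.12 dBu.
Output: -18.12 − 19.4 = -37.5 dBu.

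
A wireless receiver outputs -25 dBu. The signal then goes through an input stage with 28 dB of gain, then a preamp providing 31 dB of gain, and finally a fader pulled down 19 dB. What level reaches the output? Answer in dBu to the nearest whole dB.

+15 dBu

In dB, series stages simply add:
-25 + 28 + 31 − 19 = +15 dBu.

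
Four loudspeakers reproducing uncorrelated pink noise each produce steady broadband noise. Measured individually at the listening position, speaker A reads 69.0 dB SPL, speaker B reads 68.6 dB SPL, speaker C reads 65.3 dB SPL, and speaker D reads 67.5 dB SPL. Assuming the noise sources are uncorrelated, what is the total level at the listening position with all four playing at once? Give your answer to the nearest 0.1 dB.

73.8 dB SPL

Incoherent sources sum as intensities:
L_total = 10·log₁₀(10^(69.0/10) + 10^(68.6/10) + 10^(65.3/10) + 10^(67.5/10)) = 10·log₁₀(24200000) = 73.8 dB SPL.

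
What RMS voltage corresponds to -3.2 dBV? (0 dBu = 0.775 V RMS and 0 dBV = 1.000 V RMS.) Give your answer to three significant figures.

0.692 V

V = 1.000 V × 10^(-3.2/20).
= 1.000 × 0.6918 = 0.692 V.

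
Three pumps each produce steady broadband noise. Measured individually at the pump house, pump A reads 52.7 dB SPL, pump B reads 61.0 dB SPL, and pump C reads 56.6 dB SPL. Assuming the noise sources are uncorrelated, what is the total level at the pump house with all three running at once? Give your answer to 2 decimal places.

Incoherent sources sum as intensities:
L_total = 10·log₁₀(10^(52.7/10) + 10^(61.0/10) + 10^(56.6/10)) = 10·log₁₀(1902000) = 62.79 dB SPL.

62.79 dB SPL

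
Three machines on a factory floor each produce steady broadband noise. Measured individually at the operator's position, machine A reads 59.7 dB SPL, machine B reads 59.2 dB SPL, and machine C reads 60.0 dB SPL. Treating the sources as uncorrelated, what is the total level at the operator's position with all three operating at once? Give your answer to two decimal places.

64.42 dB SPL

Add the sources as powers (linear), then convert back to dB:
L_total = 10·log₁₀(10^(59.7/10) + 10^(59.2/10) + 10^(60.0/10)) = 10·log₁₀(2765000) = 64.42 dB SPL.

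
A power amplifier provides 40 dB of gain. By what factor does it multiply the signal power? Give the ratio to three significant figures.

Power ratio = 10^(dB/10).
10^(40/10) = 10^(4.000) = 10000.

10000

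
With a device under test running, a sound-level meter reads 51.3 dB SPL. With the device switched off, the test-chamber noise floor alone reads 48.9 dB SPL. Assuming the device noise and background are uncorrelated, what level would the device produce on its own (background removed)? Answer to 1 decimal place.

Remove the background by subtracting linear intensities:
L_src = 10·log₁₀(10^(51.3/10) − 10^(48.9/10)) = 10·log₁₀(57270) = 47.6 dB SPL.

47.6 dB SPL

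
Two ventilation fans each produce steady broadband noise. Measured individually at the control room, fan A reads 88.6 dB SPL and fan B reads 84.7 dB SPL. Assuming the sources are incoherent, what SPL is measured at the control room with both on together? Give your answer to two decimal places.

90.08 dB SPL

Add the sources as powers (linear), then convert back to dB:
L_total = 10·log₁₀(10^(88.6/10) + 10^(84.7/10)) = 10·log₁₀(1020000000) = 90.08 dB SPL.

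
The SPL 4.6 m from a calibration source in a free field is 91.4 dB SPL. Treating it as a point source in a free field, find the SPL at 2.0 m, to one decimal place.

Free-field point source: level drops by 20·log₁₀ of the distance ratio.
ΔL = −20·log₁₀(2.0/4.6) = 7.23 dB, so L₂ = 91.4 + (7.23) = 98.6 dB SPL.

98.6 dB SPL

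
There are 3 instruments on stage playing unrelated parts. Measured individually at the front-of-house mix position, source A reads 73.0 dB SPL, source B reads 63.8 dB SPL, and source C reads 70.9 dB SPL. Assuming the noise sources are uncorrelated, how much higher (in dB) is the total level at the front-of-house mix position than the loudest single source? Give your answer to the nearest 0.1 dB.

Uncorrelated sources add in intensity (power), not in dB.
L_total = 10·log₁₀(10^(73.0/10) + 10^(63.8/10) + 10^(70.9/10)) = 75.40 dB SPL.
Excess over the loudest (73.0 dB): 75.40 − 73.0 = 2.4 dB.

2.4 dB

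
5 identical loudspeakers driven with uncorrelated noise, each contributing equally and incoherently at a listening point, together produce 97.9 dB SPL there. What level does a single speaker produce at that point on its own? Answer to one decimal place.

90.9 dB SPL

5 equal incoherent sources add 10·log₁₀(5) = 6.99 dB over one source.
L_one = 97.9 − 6.99 = 90.9 dB SPL.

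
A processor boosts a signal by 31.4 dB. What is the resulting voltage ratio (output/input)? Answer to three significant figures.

Voltage ratio = 10^(dB/20).
10^(31.4/20) = 10^(1.570) = 37.2.

37.2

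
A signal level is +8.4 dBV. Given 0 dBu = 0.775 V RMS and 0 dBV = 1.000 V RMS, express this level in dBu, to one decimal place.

+10.6 dBu

The offset between the scales is 20·log₁₀(0.775/1.000) = −2.214 dB.
So dBu = +8.4 + 2.214 = +10.6 dBu.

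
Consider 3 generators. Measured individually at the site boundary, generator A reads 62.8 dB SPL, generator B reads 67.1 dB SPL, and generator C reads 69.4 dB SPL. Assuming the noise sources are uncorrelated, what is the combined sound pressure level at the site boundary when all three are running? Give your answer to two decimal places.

Uncorrelated sources add in intensity (power), not in dB.
L_total = 10·log₁₀(10^(62.8/10) + 10^(67.1/10) + 10^(69.4/10)) = 10·log₁₀(15740000) = 71.97 dB SPL.

71.97 dB SPL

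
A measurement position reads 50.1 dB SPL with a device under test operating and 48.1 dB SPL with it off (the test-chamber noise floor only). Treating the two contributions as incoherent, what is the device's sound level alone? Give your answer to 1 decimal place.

Subtract intensities: L_src = 10·log₁₀(10^(L_total/10) − 10^(L_bg/10)).
L_src = 10·log₁₀(10^(50.1/10) − 10^(48.1/10)) = 10·log₁₀(37760) = 45.8 dB SPL.

45.8 dB SPL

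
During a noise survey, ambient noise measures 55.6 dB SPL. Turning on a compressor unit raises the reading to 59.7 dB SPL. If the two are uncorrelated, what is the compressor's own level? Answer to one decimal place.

Background correction is a power subtraction:
L_src = 10·log₁₀(10^(59.7/10) − 10^(55.6/10)) = 10·log₁₀(570200) = 57.6 dB SPL.

57.6 dB SPL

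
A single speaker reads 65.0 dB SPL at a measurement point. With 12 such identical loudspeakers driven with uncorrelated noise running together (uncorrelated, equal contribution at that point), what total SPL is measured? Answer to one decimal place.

12 equal incoherent sources raise the level by 10·log₁₀(12) = 10.79 dB.
L_total = 65.0 + 10.79 = 75.8 dB SPL.

75.8 dB SPL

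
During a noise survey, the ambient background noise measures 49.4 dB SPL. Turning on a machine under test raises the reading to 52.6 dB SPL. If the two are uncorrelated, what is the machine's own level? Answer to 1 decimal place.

Subtract intensities: L_src = 10·log₁₀(10^(L_total/10) − 10^(L_bg/10)).
L_src = 10·log₁₀(10^(52.6/10) − 10^(49.4/10)) = 10·log₁₀(94870) = 49.8 dB SPL.

49.8 dB SPL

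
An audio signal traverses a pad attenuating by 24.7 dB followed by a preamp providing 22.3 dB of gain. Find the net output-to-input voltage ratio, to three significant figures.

0.759

Net gain = (−24.7) + 22.3 = -2.4 dB.
Voltage ratio = 10^(-2.4/20) = 0.759.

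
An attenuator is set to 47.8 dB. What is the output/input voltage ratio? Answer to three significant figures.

0.00407

Voltage ratio = 10^(dB/20).
10^(-47.8/20) = 10^(-2.390) = 0.00407.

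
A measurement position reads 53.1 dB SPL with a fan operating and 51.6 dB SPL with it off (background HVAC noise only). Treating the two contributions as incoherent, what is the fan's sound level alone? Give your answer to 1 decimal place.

47.8 dB SPL

Subtract intensities: L_src = 10·log₁₀(10^(L_total/10) − 10^(L_bg/10)).
L_src = 10·log₁₀(10^(53.1/10) − 10^(51.6/10)) = 10·log₁₀(59630) = 47.8 dB SPL.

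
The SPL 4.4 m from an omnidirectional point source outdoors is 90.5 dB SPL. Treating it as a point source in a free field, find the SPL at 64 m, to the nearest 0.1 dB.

67.2 dB SPL

For a point source in a free field, ΔL = −20·log₁₀(d₂/d₁).
ΔL = −20·log₁₀(64/4.4) = -23.25 dB, so L₂ = 90.5 + (-23.25) = 67.2 dB SPL.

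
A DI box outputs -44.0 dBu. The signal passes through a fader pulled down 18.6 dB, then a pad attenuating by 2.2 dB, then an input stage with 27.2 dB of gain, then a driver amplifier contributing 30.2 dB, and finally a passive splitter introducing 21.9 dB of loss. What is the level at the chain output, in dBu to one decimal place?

-29.3 dBu

Cascaded gains and losses add directly in dB.
-44.0 − 18.6 − 2.2 + 27.2 + 30.2 − 21.9 = -29.3 dBu.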